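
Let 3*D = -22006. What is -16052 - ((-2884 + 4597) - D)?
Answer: -75301/3 ≈ -25100.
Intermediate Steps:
D = -22006/3 (D = (⅓)*(-22006) = -22006/3 ≈ -7335.3)
-16052 - ((-2884 + 4597) - D) = -16052 - ((-2884 + 4597) - 1*(-22006/3)) = -16052 - (1713 + 22006/3) = -16052 - 1*27145/3 = -16052 - 27145/3 = -75301/3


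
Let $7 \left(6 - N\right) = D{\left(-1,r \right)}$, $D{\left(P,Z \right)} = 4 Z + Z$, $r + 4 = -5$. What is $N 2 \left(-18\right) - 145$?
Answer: $- \frac{4147}{7} \approx -592.43$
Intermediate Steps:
$r = -9$ ($r = -4 - 5 = -9$)
$D{\left(P,Z \right)} = 5 Z$
$N = \frac{87}{7}$ ($N = 6 - \frac{5 \left(-9\right)}{7} = 6 - - \frac{45}{7} = 6 + \frac{45}{7} = \frac{87}{7} \approx 12.429$)
$N 2 \left(-18\right) - 145 = \frac{87 \cdot 2 \left(-18\right)}{7} - 145 = \frac{87}{7} \left(-36\right) - 145 = - \frac{3132}{7} - 145 = - \frac{4147}{7}$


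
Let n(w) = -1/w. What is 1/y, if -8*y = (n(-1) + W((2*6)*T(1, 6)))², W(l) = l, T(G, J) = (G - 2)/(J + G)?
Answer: -392/25 ≈ -15.680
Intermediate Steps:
T(G, J) = (-2 + G)/(G + J)
y = -25/392 (y = -(-1/(-1) + (2*6)*((-2 + 1)/(1 + 6)))²/8 = -(-1*(-1) + 12*(-1/7))²/8 = -(1 + 12*((⅐)*(-1)))²/8 = -(1 + 12*(-⅐))²/8 = -(1 - 12/7)²/8 = -(-5/7)²/8 = -⅛*25/49 = -25/392 ≈ -0.063776)
1/y = 1/(-25/392) = -392/25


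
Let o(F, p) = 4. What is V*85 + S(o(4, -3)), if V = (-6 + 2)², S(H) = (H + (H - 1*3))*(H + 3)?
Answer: 1395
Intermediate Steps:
S(H) = (-3 + 2*H)*(3 + H) (S(H) = (H + (H - 3))*(3 + H) = (H + (-3 + H))*(3 + H) = (-3 + 2*H)*(3 + H))
V = 16 (V = (-4)² = 16)
V*85 + S(o(4, -3)) = 16*85 + (-9 + 2*4² + 3*4) = 1360 + (-9 + 2*16 + 12) = 1360 + (-9 + 32 + 12) = 1360 + 35 = 1395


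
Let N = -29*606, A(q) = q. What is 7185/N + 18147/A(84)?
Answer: 17683991/82012 ≈ 215.63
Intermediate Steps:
N = -17574
7185/N + 18147/A(84) = 7185/(-17574) + 18147/84 = 7185*(-1/17574) + 18147*(1/84) = -2395/5858 + 6049/28 = 17683991/82012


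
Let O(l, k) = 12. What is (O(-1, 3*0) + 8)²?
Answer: 400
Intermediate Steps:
(O(-1, 3*0) + 8)² = (12 + 8)² = 20² = 400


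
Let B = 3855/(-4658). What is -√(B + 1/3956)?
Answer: -I*√17558353193041/4606762 ≈ -0.90959*I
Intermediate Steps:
B = -3855/4658 (B = 3855*(-1/4658) = -3855/4658 ≈ -0.82761)
-√(B + 1/3956) = -√(-3855/4658 + 1/3956) = -√(-7622861/9213524) = -I*√17558353193041/4606762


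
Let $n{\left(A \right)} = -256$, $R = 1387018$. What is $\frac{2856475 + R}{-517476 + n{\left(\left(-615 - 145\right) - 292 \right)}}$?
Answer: $- \frac{4243493}{517732} \approx -8.1963$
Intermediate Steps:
$\frac{2856475 + R}{-517476 + n{\left(\left(-615 - 145\right) - 292 \right)}} = \frac{2856475 + 1387018}{-517476 - 256} = \frac{4243493}{-517732} = 4243493 \left(- \frac{1}{517732}\right) = - \frac{4243493}{517732}$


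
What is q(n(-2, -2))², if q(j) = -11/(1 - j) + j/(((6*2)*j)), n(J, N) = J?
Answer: 1849/144 ≈ 12.840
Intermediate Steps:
q(j) = 1/12 - 11/(1 - j) (q(j) = -11/(1 - j) + j/((12*j)) = -11/(1 - j) + j*(1/(12*j)) = -11/(1 - j) + 1/12 = 1/12 - 11/(1 - j))
q(n(-2, -2))² = ((131 - 2)/(12*(-1 - 2)))² = ((1/12)*129/(-3))² = ((1/12)*(-⅓)*129)² = (-43/12)² = 1849/144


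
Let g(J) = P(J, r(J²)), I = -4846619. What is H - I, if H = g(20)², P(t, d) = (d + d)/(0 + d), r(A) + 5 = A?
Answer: 4846623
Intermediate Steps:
r(A) = -5 + A
P(t, d) = 2 (P(t, d) = (2*d)/d = 2)
g(J) = 2
H = 4 (H = 2² = 4)
H - I = 4 - 1*(-4846619) = 4 + 4846619 = 4846623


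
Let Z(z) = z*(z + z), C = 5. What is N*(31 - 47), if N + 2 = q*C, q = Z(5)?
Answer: -3968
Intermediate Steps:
Z(z) = 2*z² (Z(z) = z*(2*z) = 2*z²)
q = 50 (q = 2*5² = 2*25 = 50)
N = 248 (N = -2 + 50*5 = -2 + 250 = 248)
N*(31 - 47) = 248*(31 - 47) = 248*(-16) = -3968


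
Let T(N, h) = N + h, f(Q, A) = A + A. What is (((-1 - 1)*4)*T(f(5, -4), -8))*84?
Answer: 10752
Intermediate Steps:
f(Q, A) = 2*A
(((-1 - 1)*4)*T(f(5, -4), -8))*84 = (((-1 - 1)*4)*(2*(-4) - 8))*84 = ((-2*4)*(-8 - 8))*84 = -8*(-16)*84 = 128*84 = 10752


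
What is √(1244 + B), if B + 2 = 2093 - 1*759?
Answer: 4*√161 ≈ 50.754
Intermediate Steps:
B = 1332 (B = -2 + (2093 - 1*759) = -2 + (2093 - 759) = -2 + 1334 = 1332)
√(1244 + B) = √(1244 + 1332) = √2576 = 4*√161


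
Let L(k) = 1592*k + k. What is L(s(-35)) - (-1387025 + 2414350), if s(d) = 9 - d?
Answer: -957233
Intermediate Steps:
L(k) = 1593*k
L(s(-35)) - (-1387025 + 2414350) = 1593*(9 - 1*(-35)) - (-1387025 + 2414350) = 1593*(9 + 35) - 1*1027325 = 1593*44 - 1027325 = 70092 - 1027325 = -957233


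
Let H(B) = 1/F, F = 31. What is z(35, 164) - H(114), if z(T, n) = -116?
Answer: -3597/31 ≈ -116.03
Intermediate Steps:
H(B) = 1/31
z(35, 164) - H(114) = -116 - 1*1/31 = -116 - 1/31 = -3597/31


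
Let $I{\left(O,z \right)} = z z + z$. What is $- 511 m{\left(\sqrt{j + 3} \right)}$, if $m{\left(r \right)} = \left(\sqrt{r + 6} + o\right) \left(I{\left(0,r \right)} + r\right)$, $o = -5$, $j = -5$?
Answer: $-5110 + 1022 \sqrt{6 + i \sqrt{2}} + 5110 i \sqrt{2} - 1022 i \sqrt{2} \sqrt{6 + i \sqrt{2}} \approx -2175.1 + 3955.2 i$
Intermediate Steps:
$I{\left(O,z \right)} = z + z^{2}$ ($I{\left(O,z \right)} = z^{2} + z = z + z^{2}$)
$m{\left(r \right)} = \left(-5 + \sqrt{6 + r}\right) \left(r + r \left(1 + r\right)\right)$ ($m{\left(r \right)} = \left(\sqrt{r + 6} - 5\right) \left(r \left(1 + r\right) + r\right) = \left(\sqrt{6 + r} - 5\right) \left(r + r \left(1 + r\right)\right) = \left(-5 + \sqrt{6 + r}\right) \left(r + r \left(1 + r\right)\right)$)
$- 511 m{\left(\sqrt{j + 3} \right)} = - 511 \sqrt{-5 + 3} \left(-10 + \sqrt{6 + \sqrt{-5 + 3}} - 5 \sqrt{-5 + 3} + \sqrt{6 + \sqrt{-5 + 3}} \left(1 + \sqrt{-5 + 3}\right)\right) = - 511 \sqrt{-2} \left(-10 + \sqrt{6 + \sqrt{-2}} - 5 \sqrt{-2} + \sqrt{6 + \sqrt{-2}} \left(1 + \sqrt{-2}\right)\right) = - 511 i \sqrt{2} \left(-10 + \sqrt{6 + i \sqrt{2}} - 5 i \sqrt{2} + \sqrt{6 + i \sqrt{2}} \left(1 + i \sqrt{2}\right)\right) = - 511 i \sqrt{2} \left(-10 + \sqrt{6 + i \sqrt{2}} + \sqrt{6 + i \sqrt{2}} \left(1 + i \sqrt{2}\right) - 5 i \sqrt{2}\right)$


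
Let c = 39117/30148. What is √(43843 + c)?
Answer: √9962541369097/15074 ≈ 209.39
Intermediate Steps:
c = 39117/30148 (c = 39117*(1/30148) = 39117/30148 ≈ 1.2975)
√(43843 + c) = √(43843 + 39117/30148) = √(1321817881/30148) = √9962541369097/15074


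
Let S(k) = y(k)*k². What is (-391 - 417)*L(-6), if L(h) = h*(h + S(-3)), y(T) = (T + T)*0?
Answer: -29088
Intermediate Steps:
y(T) = 0 (y(T) = (2*T)*0 = 0)
S(k) = 0 (S(k) = 0*k² = 0)
L(h) = h² (L(h) = h*(h + 0) = h*h = h²)
(-391 - 417)*L(-6) = (-391 - 417)*(-6)² = -808*36 = -29088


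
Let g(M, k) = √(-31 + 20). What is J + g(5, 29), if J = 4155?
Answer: 4155 + I*√11 ≈ 4155.0 + 3.3166*I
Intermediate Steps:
g(M, k) = I*√11 (g(M, k) = √(-11) = I*√11)
J + g(5, 29) = 4155 + I*√11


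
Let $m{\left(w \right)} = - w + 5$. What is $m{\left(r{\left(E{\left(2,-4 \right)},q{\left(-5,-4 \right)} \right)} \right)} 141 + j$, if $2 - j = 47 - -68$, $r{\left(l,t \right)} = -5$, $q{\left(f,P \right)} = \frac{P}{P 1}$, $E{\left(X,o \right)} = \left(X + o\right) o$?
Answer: $1297$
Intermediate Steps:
$E{\left(X,o \right)} = o \left(X + o\right)$
$q{\left(f,P \right)} = 1$ ($q{\left(f,P \right)} = \frac{P}{P} = 1$)
$j = -113$ ($j = 2 - \left(47 - -68\right) = 2 - \left(47 + 68\right) = 2 - 115 = -113$)
$m{\left(w \right)} = 5 - w$
$m{\left(r{\left(E{\left(2,-4 \right)},q{\left(-5,-4 \right)} \right)} \right)} 141 + j = \left(5 - -5\right) 141 - 113 = \left(5 + 5\right) 141 - 113 = 10 \cdot 141 - 113 = 1410 - 113 = 1297$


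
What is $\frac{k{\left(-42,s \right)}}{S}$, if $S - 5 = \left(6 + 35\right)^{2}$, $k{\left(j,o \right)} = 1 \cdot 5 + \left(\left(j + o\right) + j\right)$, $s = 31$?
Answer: $- \frac{8}{281} \approx -0.02847$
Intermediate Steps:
$k{\left(j,o \right)} = 5 + o + 2 j$ ($k{\left(j,o \right)} = 5 + \left(o + 2 j\right) = 5 + o + 2 j$)
$S = 1686$ ($S = 5 + \left(6 + 35\right)^{2} = 5 + 41^{2} = 5 + 1681 = 1686$)
$\frac{k{\left(-42,s \right)}}{S} = \frac{5 + 31 + 2 \left(-42\right)}{1686} = \left(5 + 31 - 84\right) \frac{1}{1686} = \left(-48\right) \frac{1}{1686} = - \frac{8}{281}$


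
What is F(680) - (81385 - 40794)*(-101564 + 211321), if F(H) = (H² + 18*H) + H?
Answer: -4454671067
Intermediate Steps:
F(H) = H² + 19*H
F(680) - (81385 - 40794)*(-101564 + 211321) = 680*(19 + 680) - (81385 - 40794)*(-101564 + 211321) = 680*699 - 40591*109757 = 475320 - 1*4455146387 = 475320 - 4455146387 = -4454671067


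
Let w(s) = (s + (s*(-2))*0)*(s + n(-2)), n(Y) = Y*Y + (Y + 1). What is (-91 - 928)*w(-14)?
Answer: -156926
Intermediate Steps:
n(Y) = 1 + Y + Y² (n(Y) = Y² + (1 + Y) = 1 + Y + Y²)
w(s) = s*(3 + s) (w(s) = (s + (s*(-2))*0)*(s + (1 - 2 + (-2)²)) = (s - 2*s*0)*(s + (1 - 2 + 4)) = (s + 0)*(s + 3) = s*(3 + s))
(-91 - 928)*w(-14) = (-91 - 928)*(-14*(3 - 14)) = -(-14266)*(-11) = -1019*154 = -156926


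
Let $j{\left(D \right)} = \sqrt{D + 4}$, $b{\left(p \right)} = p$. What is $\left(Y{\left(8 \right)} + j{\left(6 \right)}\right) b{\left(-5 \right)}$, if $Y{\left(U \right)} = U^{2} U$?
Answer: $-2560 - 5 \sqrt{10} \approx -2575.8$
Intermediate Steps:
$Y{\left(U \right)} = U^{3}$
$j{\left(D \right)} = \sqrt{4 + D}$
$\left(Y{\left(8 \right)} + j{\left(6 \right)}\right) b{\left(-5 \right)} = \left(8^{3} + \sqrt{4 + 6}\right) \left(-5\right) = \left(512 + \sqrt{10}\right) \left(-5\right) = -2560 - 5 \sqrt{10}$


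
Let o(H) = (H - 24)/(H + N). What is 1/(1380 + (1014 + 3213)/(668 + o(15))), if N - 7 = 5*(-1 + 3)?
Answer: 21367/29621724 ≈ 0.00072133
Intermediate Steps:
N = 17 (N = 7 + 5*(-1 + 3) = 7 + 5*2 = 7 + 10 = 17)
o(H) = (-24 + H)/(17 + H) (o(H) = (H - 24)/(H + 17) = (-24 + H)/(17 + H))
1/(1380 + (1014 + 3213)/(668 + o(15))) = 1/(1380 + (1014 + 3213)/(668 + (-24 + 15)/(17 + 15))) = 1/(1380 + 4227/(668 - 9/32)) = 1/(1380 + 4227/(21367/32)) = 1/(1380 + 4227*(32/21367)) = 1/(1380 + 135264/21367) = 1/(29621724/21367) = 21367/29621724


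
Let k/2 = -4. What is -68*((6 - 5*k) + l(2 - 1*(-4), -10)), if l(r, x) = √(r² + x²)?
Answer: -3128 - 136*√34 ≈ -3921.0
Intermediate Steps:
k = -8 (k = 2*(-4) = -8)
-68*((6 - 5*k) + l(2 - 1*(-4), -10)) = -68*((6 - 5*(-8)) + √((2 - 1*(-4))² + (-10)²)) = -68*((6 + 40) + √((2 + 4)² + 100)) = -68*(46 + √(6² + 100)) = -68*(46 + √(36 + 100)) = -68*(46 + √136) = -68*(46 + 2*√34) = -3128 - 136*√34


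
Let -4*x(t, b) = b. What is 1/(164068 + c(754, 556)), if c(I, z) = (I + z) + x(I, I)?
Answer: 2/330379 ≈ 6.0537e-6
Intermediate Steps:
x(t, b) = -b/4
c(I, z) = z + 3*I/4 (c(I, z) = (I + z) - I/4 = z + 3*I/4)
1/(164068 + c(754, 556)) = 1/(164068 + (556 + (¾)*754)) = 1/(164068 + (556 + 1131/2)) = 1/(164068 + 2243/2) = 1/(330379/2) = 2/330379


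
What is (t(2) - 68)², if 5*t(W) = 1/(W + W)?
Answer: 1846881/400 ≈ 4617.2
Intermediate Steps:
t(W) = 1/(10*W) (t(W) = 1/(5*(W + W)) = 1/(5*((2*W))) = (1/(2*W))/5 = 1/(10*W))
(t(2) - 68)² = ((⅒)/2 - 68)² = ((⅒)*(½) - 68)² = (1/20 - 68)² = (-1359/20)² = 1846881/400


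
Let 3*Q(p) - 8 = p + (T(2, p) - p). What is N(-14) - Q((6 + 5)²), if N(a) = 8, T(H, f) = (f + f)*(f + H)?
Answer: -29750/3 ≈ -9916.7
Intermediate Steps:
T(H, f) = 2*f*(H + f) (T(H, f) = (2*f)*(H + f) = 2*f*(H + f))
Q(p) = 8/3 + 2*p*(2 + p)/3 (Q(p) = 8/3 + (p + (2*p*(2 + p) - p))/3 = 8/3 + (p + (-p + 2*p*(2 + p)))/3 = 8/3 + (2*p*(2 + p))/3 = 8/3 + 2*p*(2 + p)/3)
N(-14) - Q((6 + 5)²) = 8 - (8/3 + 2*(6 + 5)²*(2 + (6 + 5)²)/3) = 8 - (8/3 + (⅔)*11²*(2 + 11²)) = 8 - (8/3 + (⅔)*121*(2 + 121)) = 8 - (8/3 + (⅔)*121*123) = 8 - (8/3 + 9922) = 8 - 1*29774/3 = 8 - 29774/3 = -29750/3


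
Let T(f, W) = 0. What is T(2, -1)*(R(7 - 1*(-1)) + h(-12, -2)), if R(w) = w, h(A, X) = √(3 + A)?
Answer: 0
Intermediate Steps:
T(2, -1)*(R(7 - 1*(-1)) + h(-12, -2)) = 0*((7 - 1*(-1)) + √(3 - 12)) = 0*((7 + 1) + √(-9)) = 0*(8 + 3*I) = 0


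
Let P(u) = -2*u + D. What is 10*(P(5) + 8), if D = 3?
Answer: 10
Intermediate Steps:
P(u) = 3 - 2*u (P(u) = -2*u + 3 = 3 - 2*u)
10*(P(5) + 8) = 10*((3 - 2*5) + 8) = 10*((3 - 10) + 8) = 10*(-7 + 8) = 10*1 = 10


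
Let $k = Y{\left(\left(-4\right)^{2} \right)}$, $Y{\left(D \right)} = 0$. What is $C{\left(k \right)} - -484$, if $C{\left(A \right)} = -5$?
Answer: $479$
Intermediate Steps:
$k = 0$
$C{\left(k \right)} - -484 = -5 - -484 = -5 + 484 = 479$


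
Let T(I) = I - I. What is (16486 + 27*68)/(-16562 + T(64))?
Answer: -9161/8281 ≈ -1.1063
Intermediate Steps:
T(I) = 0
(16486 + 27*68)/(-16562 + T(64)) = (16486 + 27*68)/(-16562 + 0) = (16486 + 1836)/(-16562) = 18322*(-1/16562) = -9161/8281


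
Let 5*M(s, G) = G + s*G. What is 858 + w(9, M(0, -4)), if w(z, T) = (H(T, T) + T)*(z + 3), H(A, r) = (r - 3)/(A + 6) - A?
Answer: 11040/13 ≈ 849.23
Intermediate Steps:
M(s, G) = G/5 + G*s/5 (M(s, G) = (G + s*G)/5 = (G + G*s)/5 = G/5 + G*s/5)
H(A, r) = -A + (-3 + r)/(6 + A) (H(A, r) = (-3 + r)/(6 + A) - A = -A + (-3 + r)/(6 + A))
w(z, T) = (3 + z)*(T + (-3 - T² - 5*T)/(6 + T)) (w(z, T) = ((-3 + T - T² - 6*T)/(6 + T) + T)*(z + 3) = ((-3 - T² - 5*T)/(6 + T) + T)*(3 + z) = (T + (-3 - T² - 5*T)/(6 + T))*(3 + z) = (3 + z)*(T + (-3 - T² - 5*T)/(6 + T)))
858 + w(9, M(0, -4)) = 858 + (-9 - 3*9 + 3*((⅕)*(-4)*(1 + 0)) + ((⅕)*(-4)*(1 + 0))*9)/(6 + (⅕)*(-4)*(1 + 0)) = 858 + (-9 - 27 + 3*((⅕)*(-4)*1) + ((⅕)*(-4)*1)*9)/(6 + (⅕)*(-4)*1) = 858 + (-9 - 27 + 3*(-⅘) - ⅘*9)/(6 - ⅘) = 858 + (-9 - 27 - 12/5 - 36/5)/(26/5) = 858 + (5/26)*(-228/5) = 858 - 114/13 = 11040/13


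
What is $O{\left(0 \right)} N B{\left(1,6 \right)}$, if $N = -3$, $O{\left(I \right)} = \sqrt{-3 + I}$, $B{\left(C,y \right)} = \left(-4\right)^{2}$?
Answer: $- 48 i \sqrt{3} \approx - 83.138 i$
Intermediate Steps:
$B{\left(C,y \right)} = 16$
$O{\left(0 \right)} N B{\left(1,6 \right)} = \sqrt{-3 + 0} \left(-3\right) 16 = \sqrt{-3} \left(-3\right) 16 = i \sqrt{3} \left(-3\right) 16 = - 3 i \sqrt{3} \cdot 16 = - 48 i \sqrt{3}$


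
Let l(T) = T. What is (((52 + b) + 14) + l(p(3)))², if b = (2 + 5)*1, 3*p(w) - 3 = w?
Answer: 5625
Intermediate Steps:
p(w) = 1 + w/3
b = 7 (b = 7*1 = 7)
(((52 + b) + 14) + l(p(3)))² = (((52 + 7) + 14) + (1 + (⅓)*3))² = ((59 + 14) + (1 + 1))² = (73 + 2)² = 75² = 5625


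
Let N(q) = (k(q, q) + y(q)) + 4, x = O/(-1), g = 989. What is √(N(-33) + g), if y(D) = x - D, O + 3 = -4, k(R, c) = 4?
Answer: √1037 ≈ 32.203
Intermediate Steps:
O = -7 (O = -3 - 4 = -7)
x = 7 (x = -7/(-1) = -7*(-1) = 7)
y(D) = 7 - D
N(q) = 15 - q (N(q) = (4 + (7 - q)) + 4 = (11 - q) + 4 = 15 - q)
√(N(-33) + g) = √((15 - 1*(-33)) + 989) = √((15 + 33) + 989) = √(48 + 989) = √1037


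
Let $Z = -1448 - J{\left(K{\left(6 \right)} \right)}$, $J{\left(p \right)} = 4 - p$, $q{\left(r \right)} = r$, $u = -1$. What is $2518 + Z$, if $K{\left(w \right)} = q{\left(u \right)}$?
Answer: $1065$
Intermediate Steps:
$K{\left(w \right)} = -1$
$Z = -1453$ ($Z = -1448 - \left(4 - -1\right) = -1448 - \left(4 + 1\right) = -1448 - 5 = -1453$)
$2518 + Z = 2518 - 1453 = 1065$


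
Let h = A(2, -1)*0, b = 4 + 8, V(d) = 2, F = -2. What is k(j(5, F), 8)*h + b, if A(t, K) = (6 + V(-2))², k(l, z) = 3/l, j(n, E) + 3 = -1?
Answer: 12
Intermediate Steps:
j(n, E) = -4 (j(n, E) = -3 - 1 = -4)
A(t, K) = 64 (A(t, K) = (6 + 2)² = 8² = 64)
b = 12
h = 0 (h = 64*0 = 0)
k(j(5, F), 8)*h + b = (3/(-4))*0 + 12 = (3*(-¼))*0 + 12 = -¾*0 + 12 = 0 + 12 = 12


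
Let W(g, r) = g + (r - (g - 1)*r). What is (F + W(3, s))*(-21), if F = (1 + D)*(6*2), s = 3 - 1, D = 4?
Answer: -1281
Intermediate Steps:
s = 2
W(g, r) = g + r - r*(-1 + g) (W(g, r) = g + (r - (-1 + g)*r) = g + (r - r*(-1 + g)) = g + r - r*(-1 + g))
F = 60 (F = (1 + 4)*(6*2) = 5*12 = 60)
(F + W(3, s))*(-21) = (60 + (3 + 2*2 - 1*3*2))*(-21) = (60 + (3 + 4 - 6))*(-21) = (60 + 1)*(-21) = 61*(-21) = -1281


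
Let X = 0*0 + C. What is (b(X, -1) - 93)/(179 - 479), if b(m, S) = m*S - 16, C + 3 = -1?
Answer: 7/20 ≈ 0.35000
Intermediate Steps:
C = -4 (C = -3 - 1 = -4)
X = -4 (X = 0*0 - 4 = 0 - 4 = -4)
b(m, S) = -16 + S*m (b(m, S) = S*m - 16 = -16 + S*m)
(b(X, -1) - 93)/(179 - 479) = ((-16 - 1*(-4)) - 93)/(179 - 479) = ((-16 + 4) - 93)/(-300) = (-12 - 93)*(-1/300) = -105*(-1/300) = 7/20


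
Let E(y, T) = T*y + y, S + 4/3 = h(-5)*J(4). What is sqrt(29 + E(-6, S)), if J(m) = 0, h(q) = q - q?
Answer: sqrt(31) ≈ 5.5678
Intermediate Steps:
h(q) = 0
S = -4/3 (S = -4/3 + 0*0 = -4/3 + 0 = -4/3 ≈ -1.3333)
E(y, T) = y + T*y
sqrt(29 + E(-6, S)) = sqrt(29 - 6*(1 - 4/3)) = sqrt(29 - 6*(-1/3)) = sqrt(29 + 2) = sqrt(31)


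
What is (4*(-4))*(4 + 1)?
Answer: -80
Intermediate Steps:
(4*(-4))*(4 + 1) = -16*5 = -80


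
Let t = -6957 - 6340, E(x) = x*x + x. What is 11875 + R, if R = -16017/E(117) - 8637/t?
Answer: 726633183541/61192794 ≈ 11874.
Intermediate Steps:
E(x) = x + x**2 (E(x) = x**2 + x = x + x**2)
t = -13297
R = -31245209/61192794 (R = -16017*1/(117*(1 + 117)) - 8637/(-13297) = -16017/(117*118) - 8637*(-1/13297) = -16017/13806 + 8637/13297 = -16017*1/13806 + 8637/13297 = -5339/4602 + 8637/13297 = -31245209/61192794 ≈ -0.51060)
11875 + R = 11875 - 31245209/61192794 = 726633183541/61192794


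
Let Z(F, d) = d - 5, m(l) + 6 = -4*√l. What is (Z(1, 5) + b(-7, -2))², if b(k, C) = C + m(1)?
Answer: 144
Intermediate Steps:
m(l) = -6 - 4*√l
b(k, C) = -10 + C (b(k, C) = C + (-6 - 4*√1) = C + (-6 - 4*1) = C + (-6 - 4) = C - 10 = -10 + C)
Z(F, d) = -5 + d
(Z(1, 5) + b(-7, -2))² = ((-5 + 5) + (-10 - 2))² = (0 - 12)² = (-12)² = 144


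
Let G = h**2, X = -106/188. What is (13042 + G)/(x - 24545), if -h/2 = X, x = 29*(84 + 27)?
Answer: -28812587/47109134 ≈ -0.61161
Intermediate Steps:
x = 3219 (x = 29*111 = 3219)
X = -53/94 (X = -106*1/188 = -53/94 ≈ -0.56383)
h = 53/47 (h = -2*(-53/94) = 53/47 ≈ 1.1277)
G = 2809/2209 (G = (53/47)**2 = 2809/2209 ≈ 1.2716)
(13042 + G)/(x - 24545) = (13042 + 2809/2209)/(3219 - 24545) = (28812587/2209)/(-21326) = (28812587/2209)*(-1/21326) = -28812587/47109134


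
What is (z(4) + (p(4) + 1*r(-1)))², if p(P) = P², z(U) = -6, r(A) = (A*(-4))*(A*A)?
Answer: 196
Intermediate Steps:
r(A) = -4*A³ (r(A) = (-4*A)*A² = -4*A³)
(z(4) + (p(4) + 1*r(-1)))² = (-6 + (4² + 1*(-4*(-1)³)))² = (-6 + (16 + 1*(-4*(-1))))² = (-6 + (16 + 1*4))² = (-6 + (16 + 4))² = (-6 + 20)² = 14² = 196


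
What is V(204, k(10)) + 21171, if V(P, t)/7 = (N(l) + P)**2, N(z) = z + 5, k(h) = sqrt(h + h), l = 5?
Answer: 341743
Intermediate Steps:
k(h) = sqrt(2)*sqrt(h) (k(h) = sqrt(2*h) = sqrt(2)*sqrt(h))
N(z) = 5 + z
V(P, t) = 7*(10 + P)**2 (V(P, t) = 7*((5 + 5) + P)**2 = 7*(10 + P)**2)
V(204, k(10)) + 21171 = 7*(10 + 204)**2 + 21171 = 7*214**2 + 21171 = 7*45796 + 21171 = 320572 + 21171 = 341743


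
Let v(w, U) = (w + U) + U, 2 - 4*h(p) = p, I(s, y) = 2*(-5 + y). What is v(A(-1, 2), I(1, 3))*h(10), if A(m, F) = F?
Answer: 12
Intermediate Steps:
I(s, y) = -10 + 2*y
h(p) = ½ - p/4
v(w, U) = w + 2*U (v(w, U) = (U + w) + U = w + 2*U)
v(A(-1, 2), I(1, 3))*h(10) = (2 + 2*(-10 + 2*3))*(½ - ¼*10) = (2 + 2*(-10 + 6))*(½ - 5/2) = (2 + 2*(-4))*(-2) = (2 - 8)*(-2) = -6*(-2) = 12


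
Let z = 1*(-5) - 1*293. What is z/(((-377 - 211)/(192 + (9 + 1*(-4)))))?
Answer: 29353/294 ≈ 99.840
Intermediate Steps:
z = -298 (z = -5 - 293 = -298)
z/(((-377 - 211)/(192 + (9 + 1*(-4))))) = -298*(192 + (9 + 1*(-4)))/(-377 - 211) = -298/((-588/(192 + (9 - 4)))) = -298/((-588/(192 + 5))) = -298/((-588/197)) = -298/((-588*1/197)) = -298/(-588/197) = -298*(-197/588) = 29353/294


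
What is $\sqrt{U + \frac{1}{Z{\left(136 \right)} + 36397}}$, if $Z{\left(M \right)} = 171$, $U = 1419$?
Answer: $\frac{\sqrt{474378316006}}{18284} \approx 37.67$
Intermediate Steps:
$\sqrt{U + \frac{1}{Z{\left(136 \right)} + 36397}} = \sqrt{1419 + \frac{1}{171 + 36397}} = \sqrt{1419 + \frac{1}{36568}} = \sqrt{\frac{51889993}{36568}} = \frac{\sqrt{474378316006}}{18284}$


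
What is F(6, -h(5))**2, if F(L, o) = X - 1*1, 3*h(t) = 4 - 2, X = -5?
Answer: 36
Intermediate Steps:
h(t) = 2/3 (h(t) = (4 - 2)/3 = (1/3)*2 = 2/3)
F(L, o) = -6 (F(L, o) = -5 - 1*1 = -5 - 1 = -6)
F(6, -h(5))**2 = (-6)**2 = 36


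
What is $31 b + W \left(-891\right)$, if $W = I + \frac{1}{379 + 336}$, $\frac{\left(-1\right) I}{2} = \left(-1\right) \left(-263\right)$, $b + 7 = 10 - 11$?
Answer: $\frac{30447089}{65} \approx 4.6842 \cdot 10^{5}$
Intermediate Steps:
$b = -8$ ($b = -7 + \left(10 - 11\right) = -7 - 1 = -8$)
$I = -526$ ($I = - 2 \left(\left(-1\right) \left(-263\right)\right) = \left(-2\right) 263 = -526$)
$W = - \frac{376089}{715}$ ($W = -526 + \frac{1}{379 + 336} = -526 + \frac{1}{715} = - \frac{376089}{715} \approx -526.0$)
$31 b + W \left(-891\right) = 31 \left(-8\right) - - \frac{30463209}{65} = -248 + \frac{30463209}{65} = \frac{30447089}{65}$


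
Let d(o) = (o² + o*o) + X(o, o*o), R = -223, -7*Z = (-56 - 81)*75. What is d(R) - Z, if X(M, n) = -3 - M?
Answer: 687471/7 ≈ 98210.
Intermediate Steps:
Z = 10275/7 (Z = -(-56 - 81)*75/7 = -(-137)*75/7 = -⅐*(-10275) = 10275/7 ≈ 1467.9)
d(o) = -3 - o + 2*o² (d(o) = (o² + o*o) + (-3 - o) = (o² + o²) + (-3 - o) = 2*o² + (-3 - o) = -3 - o + 2*o²)
d(R) - Z = (-3 - 1*(-223) + 2*(-223)²) - 1*10275/7 = (-3 + 223 + 2*49729) - 10275/7 = (-3 + 223 + 99458) - 10275/7 = 99678 - 10275/7 = 687471/7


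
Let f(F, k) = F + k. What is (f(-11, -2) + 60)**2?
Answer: 2209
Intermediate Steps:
(f(-11, -2) + 60)**2 = ((-11 - 2) + 60)**2 = (-13 + 60)**2 = 47**2 = 2209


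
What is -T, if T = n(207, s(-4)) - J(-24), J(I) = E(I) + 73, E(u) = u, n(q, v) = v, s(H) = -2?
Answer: 51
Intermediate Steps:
J(I) = 73 + I (J(I) = I + 73 = 73 + I)
T = -51 (T = -2 - (73 - 24) = -2 - 1*49 = -2 - 49 = -51)
-T = -1*(-51) = 51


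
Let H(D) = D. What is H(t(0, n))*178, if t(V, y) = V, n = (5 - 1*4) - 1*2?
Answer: 0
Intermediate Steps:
n = -1 (n = (5 - 4) - 2 = 1 - 2 = -1)
H(t(0, n))*178 = 0*178 = 0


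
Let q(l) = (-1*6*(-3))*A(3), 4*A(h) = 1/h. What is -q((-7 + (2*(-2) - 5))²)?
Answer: -3/2 ≈ -1.5000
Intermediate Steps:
A(h) = 1/(4*h) (A(h) = (1/h)/4 = 1/(4*h))
q(l) = 3/2 (q(l) = (-1*6*(-3))*((¼)/3) = (-6*(-3))*((¼)*(⅓)) = 18*(1/12) = 3/2)
-q((-7 + (2*(-2) - 5))²) = -1*3/2 = -3/2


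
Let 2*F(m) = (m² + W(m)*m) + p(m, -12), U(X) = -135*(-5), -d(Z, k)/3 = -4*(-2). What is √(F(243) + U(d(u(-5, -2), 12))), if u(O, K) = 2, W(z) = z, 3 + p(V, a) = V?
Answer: 2*√14961 ≈ 244.63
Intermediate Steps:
p(V, a) = -3 + V
d(Z, k) = -24 (d(Z, k) = -(-12)*(-2) = -3*8 = -24)
U(X) = 675
F(m) = -3/2 + m² + m/2 (F(m) = ((m² + m*m) + (-3 + m))/2 = ((m² + m²) + (-3 + m))/2 = (2*m² + (-3 + m))/2 = (-3 + m + 2*m²)/2 = -3/2 + m² + m/2)
√(F(243) + U(d(u(-5, -2), 12))) = √((-3/2 + 243² + (½)*243) + 675) = √((-3/2 + 59049 + 243/2) + 675) = √(59169 + 675) = √59844 = 2*√14961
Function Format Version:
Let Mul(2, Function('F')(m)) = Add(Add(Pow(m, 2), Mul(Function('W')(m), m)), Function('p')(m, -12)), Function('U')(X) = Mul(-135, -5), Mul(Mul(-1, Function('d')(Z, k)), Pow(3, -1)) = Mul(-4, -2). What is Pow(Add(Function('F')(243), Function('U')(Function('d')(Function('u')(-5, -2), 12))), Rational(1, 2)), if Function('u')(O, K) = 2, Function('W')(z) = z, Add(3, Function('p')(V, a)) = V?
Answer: Mul(2, Pow(14961, Rational(1, 2))) ≈ 244.63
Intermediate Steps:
Function('p')(V, a) = Add(-3, V)
Function('d')(Z, k) = -24 (Function('d')(Z, k) = Mul(-3, Mul(-4, -2)) = Mul(-3, 8) = -24)
Function('U')(X) = 675
Function('F')(m) = Add(Rational(-3, 2), Pow(m, 2), Mul(Rational(1, 2), m)) (Function('F')(m) = Mul(Rational(1, 2), Add(Add(Pow(m, 2), Mul(m, m)), Add(-3, m))) = Mul(Rational(1, 2), Add(Add(Pow(m, 2), Pow(m, 2)), Add(-3, m))) = Mul(Rational(1, 2), Add(Mul(2, Pow(m, 2)), Add(-3, m))) = Mul(Rational(1, 2), Add(-3, m, Mul(2, Pow(m, 2)))) = Add(Rational(-3, 2), Pow(m, 2), Mul(Rational(1, 2), m)))
Pow(Add(Function('F')(243), Function('U')(Function('d')(Function('u')(-5, -2), 12))), Rational(1, 2)) = Pow(Add(Add(Rational(-3, 2), Pow(243, 2), Mul(Rational(1, 2), 243)), 675), Rational(1, 2)) = Pow(Add(Add(Rational(-3, 2), 59049, Rational(243, 2)), 675), Rational(1, 2)) = Pow(Add(59169, 675), Rational(1, 2)) = Pow(59844, Rational(1, 2)) = Mul(2, Pow(14961, Rational(1, 2)))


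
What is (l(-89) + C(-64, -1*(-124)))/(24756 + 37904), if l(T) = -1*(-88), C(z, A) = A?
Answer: 53/15665 ≈ 0.0033833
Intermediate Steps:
l(T) = 88
(l(-89) + C(-64, -1*(-124)))/(24756 + 37904) = (88 - 1*(-124))/(24756 + 37904) = (88 + 124)/62660 = 212*(1/62660) = 53/15665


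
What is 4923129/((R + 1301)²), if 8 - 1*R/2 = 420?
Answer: 1641043/75843 ≈ 21.637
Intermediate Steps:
R = -824 (R = 16 - 2*420 = 16 - 840 = -824)
4923129/((R + 1301)²) = 4923129/((-824 + 1301)²) = 4923129/(477²) = 4923129/227529 = 4923129*(1/227529) = 1641043/75843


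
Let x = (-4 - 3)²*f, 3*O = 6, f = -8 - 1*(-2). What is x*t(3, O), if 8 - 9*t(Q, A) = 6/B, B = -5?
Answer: -4508/15 ≈ -300.53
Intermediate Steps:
f = -6 (f = -8 + 2 = -6)
O = 2 (O = (⅓)*6 = 2)
t(Q, A) = 46/45 (t(Q, A) = 8/9 - 2/(3*(-5)) = 8/9 - 2*(-1)/(3*5) = 8/9 - ⅑*(-6/5) = 8/9 + 2/15 = 46/45)
x = -294 (x = (-4 - 3)²*(-6) = (-7)²*(-6) = 49*(-6) = -294)
x*t(3, O) = -294*46/45 = -4508/15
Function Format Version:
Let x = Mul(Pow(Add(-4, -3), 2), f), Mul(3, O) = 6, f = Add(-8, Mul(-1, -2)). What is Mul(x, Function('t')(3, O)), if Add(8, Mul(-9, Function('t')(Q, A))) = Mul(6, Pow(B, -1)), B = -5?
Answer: Rational(-4508, 15) ≈ -300.53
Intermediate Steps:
f = -6 (f = Add(-8, 2) = -6)
O = 2 (O = Mul(Rational(1, 3), 6) = 2)
Function('t')(Q, A) = Rational(46, 45) (Function('t')(Q, A) = Add(Rational(8, 9), Mul(Rational(-1, 9), Mul(6, Pow(-5, -1)))) = Add(Rational(8, 9), Mul(Rational(-1, 9), Mul(6, Rational(-1, 5)))) = Add(Rational(8, 9), Mul(Rational(-1, 9), Rational(-6, 5))) = Add(Rational(8, 9), Rational(2, 15)) = Rational(46, 45))
x = -294 (x = Mul(Pow(Add(-4, -3), 2), -6) = Mul(Pow(-7, 2), -6) = Mul(49, -6) = -294)
Mul(x, Function('t')(3, O)) = Mul(-294, Rational(46, 45)) = Rational(-4508, 15)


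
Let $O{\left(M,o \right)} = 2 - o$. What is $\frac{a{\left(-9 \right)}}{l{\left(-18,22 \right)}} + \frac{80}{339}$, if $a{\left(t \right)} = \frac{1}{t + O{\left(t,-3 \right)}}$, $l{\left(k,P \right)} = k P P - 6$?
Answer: $\frac{310011}{1313512} \approx 0.23602$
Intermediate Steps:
$l{\left(k,P \right)} = -6 + k P^{2}$ ($l{\left(k,P \right)} = P k P - 6 = k P^{2} - 6 = -6 + k P^{2}$)
$a{\left(t \right)} = \frac{1}{5 + t}$ ($a{\left(t \right)} = \frac{1}{t + \left(2 - -3\right)} = \frac{1}{t + \left(2 + 3\right)} = \frac{1}{t + 5} = \frac{1}{5 + t}$)
$\frac{a{\left(-9 \right)}}{l{\left(-18,22 \right)}} + \frac{80}{339} = \frac{1}{\left(5 - 9\right) \left(-6 - 18 \cdot 22^{2}\right)} + \frac{80}{339} = \frac{1}{\left(-4\right) \left(-6 - 8712\right)} + 80 \cdot \frac{1}{339} = - \frac{1}{4 \left(-6 - 8712\right)} + \frac{80}{339} = - \frac{1}{4 \left(-8718\right)} + \frac{80}{339} = \left(- \frac{1}{4}\right) \left(- \frac{1}{8718}\right) + \frac{80}{339} = \frac{1}{34872} + \frac{80}{339} = \frac{310011}{1313512}$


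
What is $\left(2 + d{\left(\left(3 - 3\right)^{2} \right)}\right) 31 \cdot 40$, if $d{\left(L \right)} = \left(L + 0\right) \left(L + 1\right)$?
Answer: $2480$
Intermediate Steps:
$d{\left(L \right)} = L \left(1 + L\right)$
$\left(2 + d{\left(\left(3 - 3\right)^{2} \right)}\right) 31 \cdot 40 = \left(2 + \left(3 - 3\right)^{2} \left(1 + \left(3 - 3\right)^{2}\right)\right) 31 \cdot 40 = \left(2 + 0^{2} \left(1 + 0^{2}\right)\right) 31 \cdot 40 = \left(2 + 0 \left(1 + 0\right)\right) 31 \cdot 40 = \left(2 + 0 \cdot 1\right) 31 \cdot 40 = \left(2 + 0\right) 31 \cdot 40 = 2 \cdot 31 \cdot 40 = 62 \cdot 40 = 2480$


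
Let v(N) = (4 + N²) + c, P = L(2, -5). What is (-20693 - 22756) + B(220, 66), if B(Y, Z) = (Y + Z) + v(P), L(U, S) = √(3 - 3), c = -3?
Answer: -43162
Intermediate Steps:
L(U, S) = 0 (L(U, S) = √0 = 0)
P = 0
v(N) = 1 + N² (v(N) = (4 + N²) - 3 = 1 + N²)
B(Y, Z) = 1 + Y + Z (B(Y, Z) = (Y + Z) + (1 + 0²) = (Y + Z) + (1 + 0) = (Y + Z) + 1 = 1 + Y + Z)
(-20693 - 22756) + B(220, 66) = (-20693 - 22756) + (1 + 220 + 66) = -43449 + 287 = -43162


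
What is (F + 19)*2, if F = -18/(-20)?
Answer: 199/5 ≈ 39.800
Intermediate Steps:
F = 9/10 (F = -18*(-1/20) = 9/10 ≈ 0.90000)
(F + 19)*2 = (9/10 + 19)*2 = (199/10)*2 = 199/5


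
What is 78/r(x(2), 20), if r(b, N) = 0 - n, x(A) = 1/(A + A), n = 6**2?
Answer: -13/6 ≈ -2.1667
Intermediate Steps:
n = 36
x(A) = 1/(2*A)
r(b, N) = -36 (r(b, N) = 0 - 1*36 = 0 - 36 = -36)
78/r(x(2), 20) = 78/(-36) = 78*(-1/36) = -13/6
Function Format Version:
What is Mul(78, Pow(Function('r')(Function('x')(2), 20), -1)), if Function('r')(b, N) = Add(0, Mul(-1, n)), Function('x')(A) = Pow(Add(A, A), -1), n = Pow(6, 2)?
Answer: Rational(-13, 6) ≈ -2.1667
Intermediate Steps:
n = 36
Function('x')(A) = Mul(Rational(1, 2), Pow(A, -1)) (Function('x')(A) = Pow(Mul(2, A), -1) = Mul(Rational(1, 2), Pow(A, -1)))
Function('r')(b, N) = -36 (Function('r')(b, N) = Add(0, Mul(-1, 36)) = Add(0, -36) = -36)
Mul(78, Pow(Function('r')(Function('x')(2), 20), -1)) = Mul(78, Pow(-36, -1)) = Mul(78, Rational(-1, 36)) = Rational(-13, 6)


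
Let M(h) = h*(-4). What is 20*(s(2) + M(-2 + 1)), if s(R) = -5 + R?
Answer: 20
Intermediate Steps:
M(h) = -4*h
20*(s(2) + M(-2 + 1)) = 20*((-5 + 2) - 4*(-2 + 1)) = 20*(-3 - 4*(-1)) = 20*(-3 + 4) = 20*1 = 20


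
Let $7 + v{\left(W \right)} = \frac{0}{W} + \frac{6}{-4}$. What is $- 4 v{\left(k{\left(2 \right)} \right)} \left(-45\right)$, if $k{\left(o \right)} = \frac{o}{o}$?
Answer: $-1530$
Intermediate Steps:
$k{\left(o \right)} = 1$
$v{\left(W \right)} = - \frac{17}{2}$ ($v{\left(W \right)} = -7 + \left(\frac{0}{W} + \frac{6}{-4}\right) = -7 + \left(0 + 6 \left(- \frac{1}{4}\right)\right) = -7 + \left(0 - \frac{3}{2}\right) = -7 - \frac{3}{2} = - \frac{17}{2}$)
$- 4 v{\left(k{\left(2 \right)} \right)} \left(-45\right) = \left(-4\right) \left(- \frac{17}{2}\right) \left(-45\right) = 34 \left(-45\right) = -1530$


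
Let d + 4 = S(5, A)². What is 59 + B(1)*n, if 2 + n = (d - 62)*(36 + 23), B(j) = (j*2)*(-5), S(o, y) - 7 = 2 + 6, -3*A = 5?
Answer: -93731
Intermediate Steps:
A = -5/3 (A = -⅓*5 = -5/3 ≈ -1.6667)
S(o, y) = 15 (S(o, y) = 7 + (2 + 6) = 7 + 8 = 15)
B(j) = -10*j (B(j) = (2*j)*(-5) = -10*j)
d = 221 (d = -4 + 15² = -4 + 225 = 221)
n = 9379 (n = -2 + (221 - 62)*(36 + 23) = -2 + 159*59 = -2 + 9381 = 9379)
59 + B(1)*n = 59 - 10*1*9379 = 59 - 10*9379 = 59 - 93790 = -93731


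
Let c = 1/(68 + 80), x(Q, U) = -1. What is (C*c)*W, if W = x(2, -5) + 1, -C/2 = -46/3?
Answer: 0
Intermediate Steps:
C = 92/3 (C = -(-92)/3 = -2*(-46/3) = 92/3 ≈ 30.667)
W = 0 (W = -1 + 1 = 0)
c = 1/148 ≈ 0.0067568
(C*c)*W = ((92/3)*(1/148))*0 = (23/111)*0 = 0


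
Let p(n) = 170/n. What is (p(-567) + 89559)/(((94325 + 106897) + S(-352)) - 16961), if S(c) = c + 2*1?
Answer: 50779783/104277537 ≈ 0.48697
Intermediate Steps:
S(c) = 2 + c (S(c) = c + 2 = 2 + c)
(p(-567) + 89559)/(((94325 + 106897) + S(-352)) - 16961) = (170/(-567) + 89559)/(((94325 + 106897) + (2 - 352)) - 16961) = (170*(-1/567) + 89559)/((201222 - 350) - 16961) = (-170/567 + 89559)/(200872 - 16961) = (50779783/567)/183911 = (50779783/567)*(1/183911) = 50779783/104277537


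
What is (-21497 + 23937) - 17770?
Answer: -15330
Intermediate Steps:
(-21497 + 23937) - 17770 = 2440 - 17770 = -15330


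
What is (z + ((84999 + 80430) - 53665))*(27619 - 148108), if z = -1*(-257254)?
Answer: -44462609802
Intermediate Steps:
z = 257254
(z + ((84999 + 80430) - 53665))*(27619 - 148108) = (257254 + ((84999 + 80430) - 53665))*(27619 - 148108) = (257254 + (165429 - 53665))*(-120489) = (257254 + 111764)*(-120489) = 369018*(-120489) = -44462609802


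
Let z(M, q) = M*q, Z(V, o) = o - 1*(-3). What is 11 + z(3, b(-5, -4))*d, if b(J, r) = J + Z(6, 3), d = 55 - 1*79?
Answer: -61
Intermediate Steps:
Z(V, o) = 3 + o (Z(V, o) = o + 3 = 3 + o)
d = -24 (d = 55 - 79 = -24)
b(J, r) = 6 + J (b(J, r) = J + (3 + 3) = J + 6 = 6 + J)
11 + z(3, b(-5, -4))*d = 11 + (3*(6 - 5))*(-24) = 11 + (3*1)*(-24) = 11 + 3*(-24) = 11 - 72 = -61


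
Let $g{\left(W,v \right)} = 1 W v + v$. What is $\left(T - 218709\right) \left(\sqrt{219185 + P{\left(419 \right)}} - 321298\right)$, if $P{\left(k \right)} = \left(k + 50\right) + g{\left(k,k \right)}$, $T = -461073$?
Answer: $218412597036 - 679782 \sqrt{395634} \approx 2.1799 \cdot 10^{11}$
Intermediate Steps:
$g{\left(W,v \right)} = v + W v$ ($g{\left(W,v \right)} = W v + v = v + W v$)
$P{\left(k \right)} = 50 + k + k \left(1 + k\right)$ ($P{\left(k \right)} = \left(k + 50\right) + k \left(1 + k\right) = \left(50 + k\right) + k \left(1 + k\right) = 50 + k + k \left(1 + k\right)$)
$\left(T - 218709\right) \left(\sqrt{219185 + P{\left(419 \right)}} - 321298\right) = \left(-461073 - 218709\right) \left(\sqrt{219185 + \left(50 + 419 + 419 \left(1 + 419\right)\right)} - 321298\right) = - 679782 \left(\sqrt{219185 + \left(50 + 419 + 419 \cdot 420\right)} - 321298\right) = - 679782 \left(\sqrt{219185 + \left(50 + 419 + 175980\right)} - 321298\right) = - 679782 \left(\sqrt{219185 + 176449} - 321298\right) = - 679782 \left(\sqrt{395634} - 321298\right) = - 679782 \left(-321298 + \sqrt{395634}\right) = 218412597036 - 679782 \sqrt{395634}$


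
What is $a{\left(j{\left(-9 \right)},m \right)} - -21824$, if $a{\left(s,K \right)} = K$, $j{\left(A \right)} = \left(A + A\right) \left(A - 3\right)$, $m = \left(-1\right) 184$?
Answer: $21640$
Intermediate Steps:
$m = -184$
$j{\left(A \right)} = 2 A \left(-3 + A\right)$
$a{\left(j{\left(-9 \right)},m \right)} - -21824 = -184 - -21824 = -184 + 21824 = 21640$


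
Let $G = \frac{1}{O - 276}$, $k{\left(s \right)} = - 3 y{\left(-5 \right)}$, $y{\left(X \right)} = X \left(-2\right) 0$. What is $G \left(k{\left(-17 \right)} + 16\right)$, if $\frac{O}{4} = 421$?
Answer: $\frac{1}{88} \approx 0.011364$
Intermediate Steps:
$y{\left(X \right)} = 0$ ($y{\left(X \right)} = - 2 X 0 = 0$)
$O = 1684$ ($O = 4 \cdot 421 = 1684$)
$k{\left(s \right)} = 0$ ($k{\left(s \right)} = \left(-3\right) 0 = 0$)
$G = \frac{1}{1408}$ ($G = \frac{1}{1684 - 276} = \frac{1}{1408} \approx 0.00071023$)
$G \left(k{\left(-17 \right)} + 16\right) = \frac{0 + 16}{1408} = \frac{1}{1408} \cdot 16 = \frac{1}{88}$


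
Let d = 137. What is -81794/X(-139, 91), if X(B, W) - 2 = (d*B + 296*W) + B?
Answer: -40897/3878 ≈ -10.546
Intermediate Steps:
X(B, W) = 2 + 138*B + 296*W (X(B, W) = 2 + ((137*B + 296*W) + B) = 2 + (138*B + 296*W) = 2 + 138*B + 296*W)
-81794/X(-139, 91) = -81794/(2 + 138*(-139) + 296*91) = -81794/(2 - 19182 + 26936) = -81794/7756 = -81794*1/7756 = -40897/3878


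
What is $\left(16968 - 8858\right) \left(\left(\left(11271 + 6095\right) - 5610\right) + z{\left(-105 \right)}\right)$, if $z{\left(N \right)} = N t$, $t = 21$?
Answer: $77458610$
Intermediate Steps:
$z{\left(N \right)} = 21 N$ ($z{\left(N \right)} = N 21 = 21 N$)
$\left(16968 - 8858\right) \left(\left(\left(11271 + 6095\right) - 5610\right) + z{\left(-105 \right)}\right) = \left(16968 - 8858\right) \left(\left(\left(11271 + 6095\right) - 5610\right) + 21 \left(-105\right)\right) = 8110 \left(\left(17366 - 5610\right) - 2205\right) = 8110 \left(11756 - 2205\right) = 8110 \cdot 9551 = 77458610$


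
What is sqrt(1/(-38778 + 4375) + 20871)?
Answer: 2*sqrt(6175553621959)/34403 ≈ 144.47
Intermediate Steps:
sqrt(1/(-38778 + 4375) + 20871) = sqrt(1/(-34403) + 20871) = sqrt(-1/34403 + 20871) = sqrt(718025012/34403) = 2*sqrt(6175553621959)/34403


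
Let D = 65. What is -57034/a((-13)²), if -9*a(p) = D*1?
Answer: 513306/65 ≈ 7897.0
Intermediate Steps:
a(p) = -65/9
-57034/a((-13)²) = -57034/(-65/9) = -57034*(-9/65) = 513306/65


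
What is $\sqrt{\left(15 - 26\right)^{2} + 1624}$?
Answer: $\sqrt{1745} \approx 41.773$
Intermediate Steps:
$\sqrt{\left(15 - 26\right)^{2} + 1624} = \sqrt{\left(-11\right)^{2} + 1624} = \sqrt{121 + 1624} = \sqrt{1745}$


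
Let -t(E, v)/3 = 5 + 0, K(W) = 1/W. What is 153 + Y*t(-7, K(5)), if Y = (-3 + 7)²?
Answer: -87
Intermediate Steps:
t(E, v) = -15 (t(E, v) = -3*(5 + 0) = -3*5 = -15)
Y = 16 (Y = 4² = 16)
153 + Y*t(-7, K(5)) = 153 + 16*(-15) = 153 - 240 = -87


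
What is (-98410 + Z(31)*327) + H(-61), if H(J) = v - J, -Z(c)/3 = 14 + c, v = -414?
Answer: -142908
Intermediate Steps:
Z(c) = -42 - 3*c (Z(c) = -3*(14 + c) = -42 - 3*c)
H(J) = -414 - J
(-98410 + Z(31)*327) + H(-61) = (-98410 + (-42 - 3*31)*327) + (-414 - 1*(-61)) = (-98410 + (-42 - 93)*327) + (-414 + 61) = (-98410 - 135*327) - 353 = (-98410 - 44145) - 353 = -142555 - 353 = -142908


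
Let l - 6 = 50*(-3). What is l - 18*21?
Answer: -522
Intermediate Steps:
l = -144 (l = 6 + 50*(-3) = 6 - 150 = -144)
l - 18*21 = -144 - 18*21 = -144 - 378 = -522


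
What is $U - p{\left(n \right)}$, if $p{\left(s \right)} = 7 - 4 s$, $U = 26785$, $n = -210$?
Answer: $25938$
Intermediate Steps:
$U - p{\left(n \right)} = 26785 - \left(7 - -840\right) = 26785 - \left(7 + 840\right) = 26785 - 847 = 25938$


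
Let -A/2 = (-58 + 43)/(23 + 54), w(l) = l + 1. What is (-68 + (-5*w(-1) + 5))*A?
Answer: -270/11 ≈ -24.545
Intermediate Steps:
w(l) = 1 + l
A = 30/77 (A = -2*(-58 + 43)/(23 + 54) = -(-30)/77 = -2*(-15/77) = 30/77 ≈ 0.38961)
(-68 + (-5*w(-1) + 5))*A = (-68 + (-5*(1 - 1) + 5))*(30/77) = (-68 + (-5*0 + 5))*(30/77) = (-68 + (0 + 5))*(30/77) = (-68 + 5)*(30/77) = -63*30/77 = -270/11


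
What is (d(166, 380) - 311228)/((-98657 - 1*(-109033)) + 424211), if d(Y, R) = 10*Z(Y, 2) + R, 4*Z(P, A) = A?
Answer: -310843/434587 ≈ -0.71526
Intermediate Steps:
Z(P, A) = A/4
d(Y, R) = 5 + R (d(Y, R) = 10*((1/4)*2) + R = 10*(1/2) + R = 5 + R)
(d(166, 380) - 311228)/((-98657 - 1*(-109033)) + 424211) = ((5 + 380) - 311228)/((-98657 - 1*(-109033)) + 424211) = (385 - 311228)/((-98657 + 109033) + 424211) = -310843/(10376 + 424211) = -310843/434587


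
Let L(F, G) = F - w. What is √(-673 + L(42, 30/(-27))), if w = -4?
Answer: I*√627 ≈ 25.04*I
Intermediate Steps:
L(F, G) = 4 + F (L(F, G) = F - 1*(-4) = F + 4 = 4 + F)
√(-673 + L(42, 30/(-27))) = √(-673 + (4 + 42)) = √(-673 + 46) = √(-627) = I*√627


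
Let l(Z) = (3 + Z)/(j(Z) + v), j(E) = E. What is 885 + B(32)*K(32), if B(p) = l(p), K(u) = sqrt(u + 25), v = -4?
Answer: 885 + 5*sqrt(57)/4 ≈ 894.44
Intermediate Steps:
K(u) = sqrt(25 + u)
l(Z) = (3 + Z)/(-4 + Z) (l(Z) = (3 + Z)/(Z - 4) = (3 + Z)/(-4 + Z))
B(p) = (3 + p)/(-4 + p)
885 + B(32)*K(32) = 885 + ((3 + 32)/(-4 + 32))*sqrt(25 + 32) = 885 + (35/28)*sqrt(57) = 885 + ((1/28)*35)*sqrt(57) = 885 + 5*sqrt(57)/4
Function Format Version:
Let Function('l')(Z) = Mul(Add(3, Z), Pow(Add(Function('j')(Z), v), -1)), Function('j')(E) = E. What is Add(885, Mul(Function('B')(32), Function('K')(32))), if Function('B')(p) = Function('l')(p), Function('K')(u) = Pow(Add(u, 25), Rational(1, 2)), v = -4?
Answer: Add(885, Mul(Rational(5, 4), Pow(57, Rational(1, 2)))) ≈ 894.44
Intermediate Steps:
Function('K')(u) = Pow(Add(25, u), Rational(1, 2))
Function('l')(Z) = Mul(Pow(Add(-4, Z), -1), Add(3, Z)) (Function('l')(Z) = Mul(Add(3, Z), Pow(Add(Z, -4), -1)) = Mul(Add(3, Z), Pow(Add(-4, Z), -1)) = Mul(Pow(Add(-4, Z), -1), Add(3, Z)))
Function('B')(p) = Mul(Pow(Add(-4, p), -1), Add(3, p))
Add(885, Mul(Function('B')(32), Function('K')(32))) = Add(885, Mul(Mul(Pow(Add(-4, 32), -1), Add(3, 32)), Pow(Add(25, 32), Rational(1, 2)))) = Add(885, Mul(Mul(Pow(28, -1), 35), Pow(57, Rational(1, 2)))) = Add(885, Mul(Mul(Rational(1, 28), 35), Pow(57, Rational(1, 2)))) = Add(885, Mul(Rational(5, 4), Pow(57, Rational(1, 2))))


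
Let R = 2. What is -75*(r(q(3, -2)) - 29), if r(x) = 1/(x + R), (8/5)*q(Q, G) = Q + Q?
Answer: 49725/23 ≈ 2162.0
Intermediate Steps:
q(Q, G) = 5*Q/4 (q(Q, G) = 5*(Q + Q)/8 = 5*(2*Q)/8 = 5*Q/4)
r(x) = 1/(2 + x) (r(x) = 1/(x + 2) = 1/(2 + x))
-75*(r(q(3, -2)) - 29) = -75*(1/(2 + (5/4)*3) - 29) = -75*(1/(2 + 15/4) - 29) = -75*(1/(23/4) - 29) = -75*(4/23 - 29) = -75*(-663/23) = 49725/23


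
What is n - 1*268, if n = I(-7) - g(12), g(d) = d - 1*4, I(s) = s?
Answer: -283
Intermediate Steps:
g(d) = -4 + d (g(d) = d - 4 = -4 + d)
n = -15 (n = -7 - (-4 + 12) = -7 - 1*8 = -7 - 8 = -15)
n - 1*268 = -15 - 1*268 = -15 - 268 = -283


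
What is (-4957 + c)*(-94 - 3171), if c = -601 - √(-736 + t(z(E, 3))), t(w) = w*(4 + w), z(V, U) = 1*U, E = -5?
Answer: 18146870 + 3265*I*√715 ≈ 1.8147e+7 + 87304.0*I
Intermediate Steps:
z(V, U) = U
c = -601 - I*√715 (c = -601 - √(-736 + 3*(4 + 3)) = -601 - √(-736 + 3*7) = -601 - √(-736 + 21) = -601 - √(-715) = -601 - I*√715 ≈ -601.0 - 26.739*I)
(-4957 + c)*(-94 - 3171) = (-4957 + (-601 - I*√715))*(-94 - 3171) = (-5558 - I*√715)*(-3265) = 18146870 + 3265*I*√715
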